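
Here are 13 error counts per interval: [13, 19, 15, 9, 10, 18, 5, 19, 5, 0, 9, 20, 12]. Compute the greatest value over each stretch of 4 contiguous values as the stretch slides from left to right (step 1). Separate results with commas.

Sliding a size-4 window across the 13 values:
[13, 19, 15, 9] → max 19
[19, 15, 9, 10] → max 19
[15, 9, 10, 18] → max 18
[9, 10, 18, 5] → max 18
[10, 18, 5, 19] → max 19
[18, 5, 19, 5] → max 19
[5, 19, 5, 0] → max 19
[19, 5, 0, 9] → max 19
[5, 0, 9, 20] → max 20
[0, 9, 20, 12] → max 20

19, 19, 18, 18, 19, 19, 19, 19, 20, 20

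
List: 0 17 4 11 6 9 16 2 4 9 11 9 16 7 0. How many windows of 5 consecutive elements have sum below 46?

0 17 4 11 6 → sum 38  < 46 ✓
17 4 11 6 9 → sum 47
4 11 6 9 16 → sum 46
11 6 9 16 2 → sum 44  < 46 ✓
6 9 16 2 4 → sum 37  < 46 ✓
9 16 2 4 9 → sum 40  < 46 ✓
16 2 4 9 11 → sum 42  < 46 ✓
2 4 9 11 9 → sum 35  < 46 ✓
4 9 11 9 16 → sum 49
9 11 9 16 7 → sum 52
11 9 16 7 0 → sum 43  < 46 ✓
7 windows satisfy the condition.

7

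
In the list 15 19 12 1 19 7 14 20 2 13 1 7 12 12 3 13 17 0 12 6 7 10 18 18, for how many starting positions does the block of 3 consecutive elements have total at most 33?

[15, 19, 12] → sum 46
[19, 12, 1] → sum 32  ≤ 33 ✓
[12, 1, 19] → sum 32  ≤ 33 ✓
[1, 19, 7] → sum 27  ≤ 33 ✓
[19, 7, 14] → sum 40
[7, 14, 20] → sum 41
[14, 20, 2] → sum 36
[20, 2, 13] → sum 35
[2, 13, 1] → sum 16  ≤ 33 ✓
[13, 1, 7] → sum 21  ≤ 33 ✓
[1, 7, 12] → sum 20  ≤ 33 ✓
[7, 12, 12] → sum 31  ≤ 33 ✓
[12, 12, 3] → sum 27  ≤ 33 ✓
[12, 3, 13] → sum 28  ≤ 33 ✓
[3, 13, 17] → sum 33  ≤ 33 ✓
[13, 17, 0] → sum 30  ≤ 33 ✓
[17, 0, 12] → sum 29  ≤ 33 ✓
[0, 12, 6] → sum 18  ≤ 33 ✓
[12, 6, 7] → sum 25  ≤ 33 ✓
[6, 7, 10] → sum 23  ≤ 33 ✓
[7, 10, 18] → sum 35
[10, 18, 18] → sum 46
15 windows satisfy the condition.

15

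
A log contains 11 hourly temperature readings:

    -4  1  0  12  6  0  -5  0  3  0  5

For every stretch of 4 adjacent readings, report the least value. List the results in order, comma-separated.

-4, 0, 0, -5, -5, -5, -5, 0

Sliding a size-4 window across the 11 values:
(-4, 1, 0, 12) → min -4
(1, 0, 12, 6) → min 0
(0, 12, 6, 0) → min 0
(12, 6, 0, -5) → min -5
(6, 0, -5, 0) → min -5
(0, -5, 0, 3) → min -5
(-5, 0, 3, 0) → min -5
(0, 3, 0, 5) → min 0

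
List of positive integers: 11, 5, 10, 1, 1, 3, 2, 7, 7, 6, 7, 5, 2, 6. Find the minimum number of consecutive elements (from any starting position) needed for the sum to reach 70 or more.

14

Extend right; whenever the sum reaches 70, record the length and shrink from the left:
add 11: running sum 11 < 70
add 5: running sum 16 < 70
add 10: running sum 26 < 70
add 1: running sum 27 < 70
add 1: running sum 28 < 70
add 3: running sum 31 < 70
add 2: running sum 33 < 70
add 7: running sum 40 < 70
add 7: running sum 47 < 70
add 6: running sum 53 < 70
add 7: running sum 60 < 70
add 5: running sum 65 < 70
add 2: running sum 67 < 70
add 6: shortest ending here [11, 5, 10, 1, 1, 3, 2, 7, 7, 6, 7, 5, 2, 6] sum 73, len 14
Shortest qualifying length: 14.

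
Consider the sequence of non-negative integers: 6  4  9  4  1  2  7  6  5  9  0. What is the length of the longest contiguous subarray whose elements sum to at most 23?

add 6: [6] sum 6, len 1
add 4: [6, 4] sum 10, len 2
add 9: [6, 4, 9] sum 19, len 3
add 4: [6, 4, 9, 4] sum 23, len 4
add 1: [4, 9, 4, 1] sum 18, len 4
add 2: [4, 9, 4, 1, 2] sum 20, len 5
add 7: [9, 4, 1, 2, 7] sum 23, len 5
add 6: [4, 1, 2, 7, 6] sum 20, len 5
add 5: [1, 2, 7, 6, 5] sum 21, len 5
add 9: [6, 5, 9] sum 20, len 3
add 0: [6, 5, 9, 0] sum 20, len 4
Longest length seen: 5.

5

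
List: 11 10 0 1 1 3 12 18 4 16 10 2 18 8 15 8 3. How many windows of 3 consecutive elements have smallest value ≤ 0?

[11, 10, 0] → min 0  ≤ 0 ✓
[10, 0, 1] → min 0  ≤ 0 ✓
[0, 1, 1] → min 0  ≤ 0 ✓
[1, 1, 3] → min 1
[1, 3, 12] → min 1
[3, 12, 18] → min 3
[12, 18, 4] → min 4
[18, 4, 16] → min 4
[4, 16, 10] → min 4
[16, 10, 2] → min 2
[10, 2, 18] → min 2
[2, 18, 8] → min 2
[18, 8, 15] → min 8
[8, 15, 8] → min 8
[15, 8, 3] → min 3
3 windows satisfy the condition.

3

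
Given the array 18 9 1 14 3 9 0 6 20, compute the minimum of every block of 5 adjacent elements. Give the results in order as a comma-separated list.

18 9 1 14 3 → min 1
9 1 14 3 9 → min 1
1 14 3 9 0 → min 0
14 3 9 0 6 → min 0
3 9 0 6 20 → min 0

1, 1, 0, 0, 0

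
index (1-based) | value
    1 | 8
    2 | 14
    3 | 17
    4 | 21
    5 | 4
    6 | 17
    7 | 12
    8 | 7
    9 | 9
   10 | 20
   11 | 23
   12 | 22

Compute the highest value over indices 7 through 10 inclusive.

20

Elements at indices 7..10: 12, 7, 9, 20
max(12, 7, 9, 20) = 20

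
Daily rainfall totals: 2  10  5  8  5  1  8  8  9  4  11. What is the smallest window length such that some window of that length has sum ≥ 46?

7

add 2: running sum 2 < 46
add 10: running sum 12 < 46
add 5: running sum 17 < 46
add 8: running sum 25 < 46
add 5: running sum 30 < 46
add 1: running sum 31 < 46
add 8: running sum 39 < 46
add 8: shortest ending here [2, 10, 5, 8, 5, 1, 8, 8] sum 47, len 8
add 9: shortest ending here [10, 5, 8, 5, 1, 8, 8, 9] sum 54, len 8
add 4: shortest ending here [5, 8, 5, 1, 8, 8, 9, 4] sum 48, len 8
add 11: shortest ending here [5, 1, 8, 8, 9, 4, 11] sum 46, len 7
Shortest qualifying length: 7.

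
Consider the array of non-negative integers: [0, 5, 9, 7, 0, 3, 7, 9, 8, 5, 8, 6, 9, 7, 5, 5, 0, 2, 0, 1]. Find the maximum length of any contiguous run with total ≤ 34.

8

add 0: [0] sum 0, len 1
add 5: [0, 5] sum 5, len 2
add 9: [0, 5, 9] sum 14, len 3
add 7: [0, 5, 9, 7] sum 21, len 4
add 0: [0, 5, 9, 7, 0] sum 21, len 5
add 3: [0, 5, 9, 7, 0, 3] sum 24, len 6
add 7: [0, 5, 9, 7, 0, 3, 7] sum 31, len 7
add 9: [7, 0, 3, 7, 9] sum 26, len 5
add 8: [7, 0, 3, 7, 9, 8] sum 34, len 6
add 5: [0, 3, 7, 9, 8, 5] sum 32, len 6
add 8: [9, 8, 5, 8] sum 30, len 4
add 6: [8, 5, 8, 6] sum 27, len 4
add 9: [5, 8, 6, 9] sum 28, len 4
add 7: [8, 6, 9, 7] sum 30, len 4
add 5: [6, 9, 7, 5] sum 27, len 4
add 5: [6, 9, 7, 5, 5] sum 32, len 5
add 0: [6, 9, 7, 5, 5, 0] sum 32, len 6
add 2: [6, 9, 7, 5, 5, 0, 2] sum 34, len 7
add 0: [6, 9, 7, 5, 5, 0, 2, 0] sum 34, len 8
add 1: [9, 7, 5, 5, 0, 2, 0, 1] sum 29, len 8
Longest length seen: 8.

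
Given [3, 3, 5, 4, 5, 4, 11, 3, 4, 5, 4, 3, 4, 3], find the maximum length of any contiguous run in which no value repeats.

4

[3] len 1
[3] len 1
[3, 5] len 2
[3, 5, 4] len 3
[4, 5] len 2
[5, 4] len 2
[5, 4, 11] len 3
[5, 4, 11, 3] len 4
[11, 3, 4] len 3
[11, 3, 4, 5] len 4
[5, 4] len 2
[5, 4, 3] len 3
[3, 4] len 2
[4, 3] len 2
Longest all-distinct length: 4.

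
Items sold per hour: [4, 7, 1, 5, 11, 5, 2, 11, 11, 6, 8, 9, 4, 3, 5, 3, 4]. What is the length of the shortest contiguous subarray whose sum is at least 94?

16

Extend right; whenever the sum reaches 94, record the length and shrink from the left:
add 4: running sum 4 < 94
add 7: running sum 11 < 94
add 1: running sum 12 < 94
add 5: running sum 17 < 94
add 11: running sum 28 < 94
add 5: running sum 33 < 94
add 2: running sum 35 < 94
add 11: running sum 46 < 94
add 11: running sum 57 < 94
add 6: running sum 63 < 94
add 8: running sum 71 < 94
add 9: running sum 80 < 94
add 4: running sum 84 < 94
add 3: running sum 87 < 94
add 5: running sum 92 < 94
end 15: [4, 7, 1, 5, 11, 5, 2, 11, 11, 6, 8, 9, 4, 3, 5, 3] sum 95, len 16
end 16: [7, 1, 5, 11, 5, 2, 11, 11, 6, 8, 9, 4, 3, 5, 3, 4] sum 95, len 16
Shortest qualifying length: 16.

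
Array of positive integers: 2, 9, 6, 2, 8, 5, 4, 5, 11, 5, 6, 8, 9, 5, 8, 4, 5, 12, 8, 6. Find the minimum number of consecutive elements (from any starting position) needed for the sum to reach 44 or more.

add 2: running sum 2 < 44
add 9: running sum 11 < 44
add 6: running sum 17 < 44
add 2: running sum 19 < 44
add 8: running sum 27 < 44
add 5: running sum 32 < 44
add 4: running sum 36 < 44
add 5: running sum 41 < 44
add 11: shortest ending here [9, 6, 2, 8, 5, 4, 5, 11] sum 50, len 8
add 5: shortest ending here [6, 2, 8, 5, 4, 5, 11, 5] sum 46, len 8
add 6: shortest ending here [8, 5, 4, 5, 11, 5, 6] sum 44, len 7
add 8: shortest ending here [5, 4, 5, 11, 5, 6, 8] sum 44, len 7
add 9: shortest ending here [5, 11, 5, 6, 8, 9] sum 44, len 6
add 5: shortest ending here [11, 5, 6, 8, 9, 5] sum 44, len 6
add 8: shortest ending here [11, 5, 6, 8, 9, 5, 8] sum 52, len 7
add 4: shortest ending here [5, 6, 8, 9, 5, 8, 4] sum 45, len 7
add 5: shortest ending here [6, 8, 9, 5, 8, 4, 5] sum 45, len 7
add 12: shortest ending here [8, 9, 5, 8, 4, 5, 12] sum 51, len 7
add 8: shortest ending here [9, 5, 8, 4, 5, 12, 8] sum 51, len 7
add 6: shortest ending here [5, 8, 4, 5, 12, 8, 6] sum 48, len 7
Shortest qualifying length: 6.

6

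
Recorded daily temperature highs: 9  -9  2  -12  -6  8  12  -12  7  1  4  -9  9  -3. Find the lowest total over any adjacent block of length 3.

-19

Each size-3 window and its sum:
[9, -9, 2] → sum 2
[-9, 2, -12] → sum -19
[2, -12, -6] → sum -16
[-12, -6, 8] → sum -10
[-6, 8, 12] → sum 14
[8, 12, -12] → sum 8
[12, -12, 7] → sum 7
[-12, 7, 1] → sum -4
[7, 1, 4] → sum 12
[1, 4, -9] → sum -4
[4, -9, 9] → sum 4
[-9, 9, -3] → sum -3
Lowest of these is -19.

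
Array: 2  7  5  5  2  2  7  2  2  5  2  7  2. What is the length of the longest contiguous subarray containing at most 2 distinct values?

5

Extend right; when distinct count exceeds 2, shrink from the left:
[2] 1 distinct, len 1
[2, 7] 2 distinct, len 2
[7, 5] 2 distinct, len 2
[7, 5, 5] 2 distinct, len 3
[5, 5, 2] 2 distinct, len 3
[5, 5, 2, 2] 2 distinct, len 4
[2, 2, 7] 2 distinct, len 3
[2, 2, 7, 2] 2 distinct, len 4
[2, 2, 7, 2, 2] 2 distinct, len 5
[2, 2, 5] 2 distinct, len 3
[2, 2, 5, 2] 2 distinct, len 4
[2, 7] 2 distinct, len 2
[2, 7, 2] 2 distinct, len 3
Longest length with ≤2 distinct: 5.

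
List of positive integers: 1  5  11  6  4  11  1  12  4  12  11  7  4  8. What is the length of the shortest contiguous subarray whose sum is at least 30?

add 1: running sum 1 < 30
add 5: running sum 6 < 30
add 11: running sum 17 < 30
add 6: running sum 23 < 30
add 4: running sum 27 < 30
end 5: [11, 6, 4, 11] sum 32, len 4
end 6: [11, 6, 4, 11, 1] sum 33, len 5
end 7: [6, 4, 11, 1, 12] sum 34, len 5
end 8: [4, 11, 1, 12, 4] sum 32, len 5
end 9: [11, 1, 12, 4, 12] sum 40, len 5
end 10: [12, 4, 12, 11] sum 39, len 4
end 11: [12, 11, 7] sum 30, len 3
end 12: [12, 11, 7, 4] sum 34, len 4
end 13: [11, 7, 4, 8] sum 30, len 4
Shortest qualifying length: 3.

3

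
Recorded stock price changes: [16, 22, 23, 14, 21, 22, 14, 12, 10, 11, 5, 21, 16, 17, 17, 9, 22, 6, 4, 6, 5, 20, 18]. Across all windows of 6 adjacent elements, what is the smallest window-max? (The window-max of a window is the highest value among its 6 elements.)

(16, 22, 23, 14, 21, 22) → max 23
(22, 23, 14, 21, 22, 14) → max 23
(23, 14, 21, 22, 14, 12) → max 23
(14, 21, 22, 14, 12, 10) → max 22
(21, 22, 14, 12, 10, 11) → max 22
(22, 14, 12, 10, 11, 5) → max 22
(14, 12, 10, 11, 5, 21) → max 21
(12, 10, 11, 5, 21, 16) → max 21
(10, 11, 5, 21, 16, 17) → max 21
(11, 5, 21, 16, 17, 17) → max 21
(5, 21, 16, 17, 17, 9) → max 21
(21, 16, 17, 17, 9, 22) → max 22
(16, 17, 17, 9, 22, 6) → max 22
(17, 17, 9, 22, 6, 4) → max 22
(17, 9, 22, 6, 4, 6) → max 22
(9, 22, 6, 4, 6, 5) → max 22
(22, 6, 4, 6, 5, 20) → max 22
(6, 4, 6, 5, 20, 18) → max 20
Smallest of these is 20.

20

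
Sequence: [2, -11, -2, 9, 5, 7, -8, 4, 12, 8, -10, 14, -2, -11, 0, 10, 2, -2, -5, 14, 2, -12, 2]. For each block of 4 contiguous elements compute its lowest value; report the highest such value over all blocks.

-2

2 -11 -2 9 → min -11
-11 -2 9 5 → min -11
-2 9 5 7 → min -2
9 5 7 -8 → min -8
5 7 -8 4 → min -8
7 -8 4 12 → min -8
-8 4 12 8 → min -8
4 12 8 -10 → min -10
12 8 -10 14 → min -10
8 -10 14 -2 → min -10
-10 14 -2 -11 → min -11
14 -2 -11 0 → min -11
-2 -11 0 10 → min -11
-11 0 10 2 → min -11
0 10 2 -2 → min -2
10 2 -2 -5 → min -5
2 -2 -5 14 → min -5
-2 -5 14 2 → min -5
-5 14 2 -12 → min -12
14 2 -12 2 → min -12
Highest of these is -2.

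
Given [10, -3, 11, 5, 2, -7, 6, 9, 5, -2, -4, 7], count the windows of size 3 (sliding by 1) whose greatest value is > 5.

8

10 -3 11 → max 11  > 5 ✓
-3 11 5 → max 11  > 5 ✓
11 5 2 → max 11  > 5 ✓
5 2 -7 → max 5
2 -7 6 → max 6  > 5 ✓
-7 6 9 → max 9  > 5 ✓
6 9 5 → max 9  > 5 ✓
9 5 -2 → max 9  > 5 ✓
5 -2 -4 → max 5
-2 -4 7 → max 7  > 5 ✓
8 windows satisfy the condition.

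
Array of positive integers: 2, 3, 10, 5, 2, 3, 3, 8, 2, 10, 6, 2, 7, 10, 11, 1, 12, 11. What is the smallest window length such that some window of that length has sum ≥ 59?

add 2: running sum 2 < 59
add 3: running sum 5 < 59
add 10: running sum 15 < 59
add 5: running sum 20 < 59
add 2: running sum 22 < 59
add 3: running sum 25 < 59
add 3: running sum 28 < 59
add 8: running sum 36 < 59
add 2: running sum 38 < 59
add 10: running sum 48 < 59
add 6: running sum 54 < 59
add 2: running sum 56 < 59
add 7: shortest ending here [3, 10, 5, 2, 3, 3, 8, 2, 10, 6, 2, 7] sum 61, len 12
add 10: shortest ending here [10, 5, 2, 3, 3, 8, 2, 10, 6, 2, 7, 10] sum 68, len 12
add 11: shortest ending here [3, 8, 2, 10, 6, 2, 7, 10, 11] sum 59, len 9
add 1: shortest ending here [3, 8, 2, 10, 6, 2, 7, 10, 11, 1] sum 60, len 10
add 12: shortest ending here [10, 6, 2, 7, 10, 11, 1, 12] sum 59, len 8
add 11: shortest ending here [6, 2, 7, 10, 11, 1, 12, 11] sum 60, len 8
Shortest qualifying length: 8.

8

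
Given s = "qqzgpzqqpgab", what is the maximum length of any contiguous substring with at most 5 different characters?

[q] 1 distinct, len 1
[q, q] 1 distinct, len 2
[q, q, z] 2 distinct, len 3
[q, q, z, g] 3 distinct, len 4
[q, q, z, g, p] 4 distinct, len 5
[q, q, z, g, p, z] 4 distinct, len 6
[q, q, z, g, p, z, q] 4 distinct, len 7
[q, q, z, g, p, z, q, q] 4 distinct, len 8
[q, q, z, g, p, z, q, q, p] 4 distinct, len 9
[q, q, z, g, p, z, q, q, p, g] 4 distinct, len 10
[q, q, z, g, p, z, q, q, p, g, a] 5 distinct, len 11
[q, q, p, g, a, b] 5 distinct, len 6
Longest length with ≤5 distinct: 11.

11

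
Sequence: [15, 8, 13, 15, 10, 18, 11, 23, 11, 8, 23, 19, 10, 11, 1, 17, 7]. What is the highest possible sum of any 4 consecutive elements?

Window sums for each of the 14 positions:
[15, 8, 13, 15] → sum 51
[8, 13, 15, 10] → sum 46
[13, 15, 10, 18] → sum 56
[15, 10, 18, 11] → sum 54
[10, 18, 11, 23] → sum 62
[18, 11, 23, 11] → sum 63
[11, 23, 11, 8] → sum 53
[23, 11, 8, 23] → sum 65
[11, 8, 23, 19] → sum 61
[8, 23, 19, 10] → sum 60
[23, 19, 10, 11] → sum 63
[19, 10, 11, 1] → sum 41
[10, 11, 1, 17] → sum 39
[11, 1, 17, 7] → sum 36
Highest of these is 65.

65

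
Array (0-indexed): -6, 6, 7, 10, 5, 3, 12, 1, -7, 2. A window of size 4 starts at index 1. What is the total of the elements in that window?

28

Elements at indices 1..4: 6, 7, 10, 5
sum(6, 7, 10, 5) = 28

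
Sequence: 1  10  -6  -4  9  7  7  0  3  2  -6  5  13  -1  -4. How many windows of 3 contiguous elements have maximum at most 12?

10

(1, 10, -6) → max 10  ≤ 12 ✓
(10, -6, -4) → max 10  ≤ 12 ✓
(-6, -4, 9) → max 9  ≤ 12 ✓
(-4, 9, 7) → max 9  ≤ 12 ✓
(9, 7, 7) → max 9  ≤ 12 ✓
(7, 7, 0) → max 7  ≤ 12 ✓
(7, 0, 3) → max 7  ≤ 12 ✓
(0, 3, 2) → max 3  ≤ 12 ✓
(3, 2, -6) → max 3  ≤ 12 ✓
(2, -6, 5) → max 5  ≤ 12 ✓
(-6, 5, 13) → max 13
(5, 13, -1) → max 13
(13, -1, -4) → max 13
10 windows satisfy the condition.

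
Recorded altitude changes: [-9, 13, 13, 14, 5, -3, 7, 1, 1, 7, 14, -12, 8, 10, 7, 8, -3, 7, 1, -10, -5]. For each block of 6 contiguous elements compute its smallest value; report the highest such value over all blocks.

(-9, 13, 13, 14, 5, -3) → min -9
(13, 13, 14, 5, -3, 7) → min -3
(13, 14, 5, -3, 7, 1) → min -3
(14, 5, -3, 7, 1, 1) → min -3
(5, -3, 7, 1, 1, 7) → min -3
(-3, 7, 1, 1, 7, 14) → min -3
(7, 1, 1, 7, 14, -12) → min -12
(1, 1, 7, 14, -12, 8) → min -12
(1, 7, 14, -12, 8, 10) → min -12
(7, 14, -12, 8, 10, 7) → min -12
(14, -12, 8, 10, 7, 8) → min -12
(-12, 8, 10, 7, 8, -3) → min -12
(8, 10, 7, 8, -3, 7) → min -3
(10, 7, 8, -3, 7, 1) → min -3
(7, 8, -3, 7, 1, -10) → min -10
(8, -3, 7, 1, -10, -5) → min -10
Highest of these is -3.

-3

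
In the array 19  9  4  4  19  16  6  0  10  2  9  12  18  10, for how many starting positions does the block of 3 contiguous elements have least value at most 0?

(19, 9, 4) → min 4
(9, 4, 4) → min 4
(4, 4, 19) → min 4
(4, 19, 16) → min 4
(19, 16, 6) → min 6
(16, 6, 0) → min 0  ≤ 0 ✓
(6, 0, 10) → min 0  ≤ 0 ✓
(0, 10, 2) → min 0  ≤ 0 ✓
(10, 2, 9) → min 2
(2, 9, 12) → min 2
(9, 12, 18) → min 9
(12, 18, 10) → min 10
3 windows satisfy the condition.

3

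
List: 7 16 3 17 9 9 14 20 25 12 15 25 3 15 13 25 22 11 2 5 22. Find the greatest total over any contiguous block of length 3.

60

(7, 16, 3) → sum 26
(16, 3, 17) → sum 36
(3, 17, 9) → sum 29
(17, 9, 9) → sum 35
(9, 9, 14) → sum 32
(9, 14, 20) → sum 43
(14, 20, 25) → sum 59
(20, 25, 12) → sum 57
(25, 12, 15) → sum 52
(12, 15, 25) → sum 52
(15, 25, 3) → sum 43
(25, 3, 15) → sum 43
(3, 15, 13) → sum 31
(15, 13, 25) → sum 53
(13, 25, 22) → sum 60
(25, 22, 11) → sum 58
(22, 11, 2) → sum 35
(11, 2, 5) → sum 18
(2, 5, 22) → sum 29
Greatest of these is 60.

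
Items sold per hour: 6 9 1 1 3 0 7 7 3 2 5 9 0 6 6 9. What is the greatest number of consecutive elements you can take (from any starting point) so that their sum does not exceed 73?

[6] sum 6 len 1
[6, 9] sum 15 len 2
[6, 9, 1] sum 16 len 3
[6, 9, 1, 1] sum 17 len 4
[6, 9, 1, 1, 3] sum 20 len 5
[6, 9, 1, 1, 3, 0] sum 20 len 6
[6, 9, 1, 1, 3, 0, 7] sum 27 len 7
[6, 9, 1, 1, 3, 0, 7, 7] sum 34 len 8
[6, 9, 1, 1, 3, 0, 7, 7, 3] sum 37 len 9
[6, 9, 1, 1, 3, 0, 7, 7, 3, 2] sum 39 len 10
[6, 9, 1, 1, 3, 0, 7, 7, 3, 2, 5] sum 44 len 11
[6, 9, 1, 1, 3, 0, 7, 7, 3, 2, 5, 9] sum 53 len 12
[6, 9, 1, 1, 3, 0, 7, 7, 3, 2, 5, 9, 0] sum 53 len 13
[6, 9, 1, 1, 3, 0, 7, 7, 3, 2, 5, 9, 0, 6] sum 59 len 14
[6, 9, 1, 1, 3, 0, 7, 7, 3, 2, 5, 9, 0, 6, 6] sum 65 len 15
[9, 1, 1, 3, 0, 7, 7, 3, 2, 5, 9, 0, 6, 6, 9] sum 68 len 15
Longest length seen: 15.

15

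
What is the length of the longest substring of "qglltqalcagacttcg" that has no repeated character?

5

[q] len 1
[q, g] len 2
[q, g, l] len 3
[l] len 1
[l, t] len 2
[l, t, q] len 3
[l, t, q, a] len 4
[t, q, a, l] len 4
[t, q, a, l, c] len 5
[l, c, a] len 3
[l, c, a, g] len 4
[g, a] len 2
[g, a, c] len 3
[g, a, c, t] len 4
[t] len 1
[t, c] len 2
[t, c, g] len 3
Longest all-distinct length: 5.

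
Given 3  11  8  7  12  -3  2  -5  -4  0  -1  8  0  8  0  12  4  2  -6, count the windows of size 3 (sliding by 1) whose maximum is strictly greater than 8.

3 11 8 → max 11  > 8 ✓
11 8 7 → max 11  > 8 ✓
8 7 12 → max 12  > 8 ✓
7 12 -3 → max 12  > 8 ✓
12 -3 2 → max 12  > 8 ✓
-3 2 -5 → max 2
2 -5 -4 → max 2
-5 -4 0 → max 0
-4 0 -1 → max 0
0 -1 8 → max 8
-1 8 0 → max 8
8 0 8 → max 8
0 8 0 → max 8
8 0 12 → max 12  > 8 ✓
0 12 4 → max 12  > 8 ✓
12 4 2 → max 12  > 8 ✓
4 2 -6 → max 4
8 windows satisfy the condition.

8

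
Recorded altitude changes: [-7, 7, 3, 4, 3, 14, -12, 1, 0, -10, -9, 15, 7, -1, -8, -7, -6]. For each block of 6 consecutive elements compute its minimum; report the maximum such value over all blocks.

-7

Window mins for each of the 12 positions:
(-7, 7, 3, 4, 3, 14) → min -7
(7, 3, 4, 3, 14, -12) → min -12
(3, 4, 3, 14, -12, 1) → min -12
(4, 3, 14, -12, 1, 0) → min -12
(3, 14, -12, 1, 0, -10) → min -12
(14, -12, 1, 0, -10, -9) → min -12
(-12, 1, 0, -10, -9, 15) → min -12
(1, 0, -10, -9, 15, 7) → min -10
(0, -10, -9, 15, 7, -1) → min -10
(-10, -9, 15, 7, -1, -8) → min -10
(-9, 15, 7, -1, -8, -7) → min -9
(15, 7, -1, -8, -7, -6) → min -8
Maximum of these is -7.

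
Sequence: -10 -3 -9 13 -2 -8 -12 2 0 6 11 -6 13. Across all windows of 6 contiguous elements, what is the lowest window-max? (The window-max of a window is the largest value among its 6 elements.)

6

Window maxs for each of the 8 positions:
(-10, -3, -9, 13, -2, -8) → max 13
(-3, -9, 13, -2, -8, -12) → max 13
(-9, 13, -2, -8, -12, 2) → max 13
(13, -2, -8, -12, 2, 0) → max 13
(-2, -8, -12, 2, 0, 6) → max 6
(-8, -12, 2, 0, 6, 11) → max 11
(-12, 2, 0, 6, 11, -6) → max 11
(2, 0, 6, 11, -6, 13) → max 13
Lowest of these is 6.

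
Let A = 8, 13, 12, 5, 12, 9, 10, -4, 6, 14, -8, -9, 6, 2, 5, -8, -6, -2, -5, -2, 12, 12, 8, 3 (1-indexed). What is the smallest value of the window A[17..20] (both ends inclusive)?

-6

Elements at indices 17..20: -6, -2, -5, -2
min(-6, -2, -5, -2) = -6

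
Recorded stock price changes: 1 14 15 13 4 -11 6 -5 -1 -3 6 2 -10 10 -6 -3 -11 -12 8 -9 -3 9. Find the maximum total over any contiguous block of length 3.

42

1 14 15 → sum 30
14 15 13 → sum 42
15 13 4 → sum 32
13 4 -11 → sum 6
4 -11 6 → sum -1
-11 6 -5 → sum -10
6 -5 -1 → sum 0
-5 -1 -3 → sum -9
-1 -3 6 → sum 2
-3 6 2 → sum 5
6 2 -10 → sum -2
2 -10 10 → sum 2
-10 10 -6 → sum -6
10 -6 -3 → sum 1
-6 -3 -11 → sum -20
-3 -11 -12 → sum -26
-11 -12 8 → sum -15
-12 8 -9 → sum -13
8 -9 -3 → sum -4
-9 -3 9 → sum -3
Maximum of these is 42.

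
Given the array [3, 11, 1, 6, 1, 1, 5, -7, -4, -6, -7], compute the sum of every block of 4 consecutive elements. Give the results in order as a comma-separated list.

(3, 11, 1, 6) → sum 21
(11, 1, 6, 1) → sum 19
(1, 6, 1, 1) → sum 9
(6, 1, 1, 5) → sum 13
(1, 1, 5, -7) → sum 0
(1, 5, -7, -4) → sum -5
(5, -7, -4, -6) → sum -12
(-7, -4, -6, -7) → sum -24

21, 19, 9, 13, 0, -5, -12, -24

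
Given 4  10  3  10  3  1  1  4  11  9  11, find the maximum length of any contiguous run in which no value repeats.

4

[4] len 1
[4, 10] len 2
[4, 10, 3] len 3
[3, 10] len 2
[10, 3] len 2
[10, 3, 1] len 3
[1] len 1
[1, 4] len 2
[1, 4, 11] len 3
[1, 4, 11, 9] len 4
[9, 11] len 2
Longest all-distinct length: 4.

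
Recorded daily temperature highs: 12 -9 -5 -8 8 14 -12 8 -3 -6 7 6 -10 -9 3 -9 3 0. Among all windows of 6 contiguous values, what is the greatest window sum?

[12, -9, -5, -8, 8, 14] → sum 12
[-9, -5, -8, 8, 14, -12] → sum -12
[-5, -8, 8, 14, -12, 8] → sum 5
[-8, 8, 14, -12, 8, -3] → sum 7
[8, 14, -12, 8, -3, -6] → sum 9
[14, -12, 8, -3, -6, 7] → sum 8
[-12, 8, -3, -6, 7, 6] → sum 0
[8, -3, -6, 7, 6, -10] → sum 2
[-3, -6, 7, 6, -10, -9] → sum -15
[-6, 7, 6, -10, -9, 3] → sum -9
[7, 6, -10, -9, 3, -9] → sum -12
[6, -10, -9, 3, -9, 3] → sum -16
[-10, -9, 3, -9, 3, 0] → sum -22
Greatest of these is 12.

12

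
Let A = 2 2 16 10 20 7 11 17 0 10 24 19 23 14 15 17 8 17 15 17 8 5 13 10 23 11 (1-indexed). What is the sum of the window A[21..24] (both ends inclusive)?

Elements at indices 21..24: 8, 5, 13, 10
sum(8, 5, 13, 10) = 36

36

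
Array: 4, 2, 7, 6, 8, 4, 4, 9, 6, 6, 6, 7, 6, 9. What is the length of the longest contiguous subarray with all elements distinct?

add 4: [4] len 1
add 2: [4, 2] len 2
add 7: [4, 2, 7] len 3
add 6: [4, 2, 7, 6] len 4
add 8: [4, 2, 7, 6, 8] len 5
add 4 (repeat 4, move left end past it): [2, 7, 6, 8, 4] len 5
add 4 (repeat 4, move left end past it): [4] len 1
add 9: [4, 9] len 2
add 6: [4, 9, 6] len 3
add 6 (repeat 6, move left end past it): [6] len 1
add 6 (repeat 6, move left end past it): [6] len 1
add 7: [6, 7] len 2
add 6 (repeat 6, move left end past it): [7, 6] len 2
add 9: [7, 6, 9] len 3
Longest all-distinct length: 5.

5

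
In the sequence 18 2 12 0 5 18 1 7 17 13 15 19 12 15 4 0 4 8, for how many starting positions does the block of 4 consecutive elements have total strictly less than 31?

4

(18, 2, 12, 0) → sum 32
(2, 12, 0, 5) → sum 19  < 31 ✓
(12, 0, 5, 18) → sum 35
(0, 5, 18, 1) → sum 24  < 31 ✓
(5, 18, 1, 7) → sum 31
(18, 1, 7, 17) → sum 43
(1, 7, 17, 13) → sum 38
(7, 17, 13, 15) → sum 52
(17, 13, 15, 19) → sum 64
(13, 15, 19, 12) → sum 59
(15, 19, 12, 15) → sum 61
(19, 12, 15, 4) → sum 50
(12, 15, 4, 0) → sum 31
(15, 4, 0, 4) → sum 23  < 31 ✓
(4, 0, 4, 8) → sum 16  < 31 ✓
4 windows satisfy the condition.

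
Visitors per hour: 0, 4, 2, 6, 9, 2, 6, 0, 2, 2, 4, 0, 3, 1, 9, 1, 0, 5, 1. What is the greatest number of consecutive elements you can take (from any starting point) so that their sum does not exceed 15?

7

[0] sum 0 len 1
[0, 4] sum 4 len 2
[0, 4, 2] sum 6 len 3
[0, 4, 2, 6] sum 12 len 4
[6, 9] sum 15 len 2
[9, 2] sum 11 len 2
[2, 6] sum 8 len 2
[2, 6, 0] sum 8 len 3
[2, 6, 0, 2] sum 10 len 4
[2, 6, 0, 2, 2] sum 12 len 5
[6, 0, 2, 2, 4] sum 14 len 5
[6, 0, 2, 2, 4, 0] sum 14 len 6
[0, 2, 2, 4, 0, 3] sum 11 len 6
[0, 2, 2, 4, 0, 3, 1] sum 12 len 7
[0, 3, 1, 9] sum 13 len 4
[0, 3, 1, 9, 1] sum 14 len 5
[0, 3, 1, 9, 1, 0] sum 14 len 6
[9, 1, 0, 5] sum 15 len 4
[1, 0, 5, 1] sum 7 len 4
Longest length seen: 7.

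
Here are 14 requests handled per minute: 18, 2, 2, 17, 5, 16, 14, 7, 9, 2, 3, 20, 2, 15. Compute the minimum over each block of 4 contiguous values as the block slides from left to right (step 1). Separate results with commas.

[18, 2, 2, 17] → min 2
[2, 2, 17, 5] → min 2
[2, 17, 5, 16] → min 2
[17, 5, 16, 14] → min 5
[5, 16, 14, 7] → min 5
[16, 14, 7, 9] → min 7
[14, 7, 9, 2] → min 2
[7, 9, 2, 3] → min 2
[9, 2, 3, 20] → min 2
[2, 3, 20, 2] → min 2
[3, 20, 2, 15] → min 2

2, 2, 2, 5, 5, 7, 2, 2, 2, 2, 2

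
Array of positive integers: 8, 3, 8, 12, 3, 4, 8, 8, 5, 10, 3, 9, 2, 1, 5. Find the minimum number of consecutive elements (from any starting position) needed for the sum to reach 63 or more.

add 8: running sum 8 < 63
add 3: running sum 11 < 63
add 8: running sum 19 < 63
add 12: running sum 31 < 63
add 3: running sum 34 < 63
add 4: running sum 38 < 63
add 8: running sum 46 < 63
add 8: running sum 54 < 63
add 5: running sum 59 < 63
end 9: [8, 3, 8, 12, 3, 4, 8, 8, 5, 10] sum 69, len 10
end 10: [3, 8, 12, 3, 4, 8, 8, 5, 10, 3] sum 64, len 10
end 11: [8, 12, 3, 4, 8, 8, 5, 10, 3, 9] sum 70, len 10
end 12: [12, 3, 4, 8, 8, 5, 10, 3, 9, 2] sum 64, len 10
end 13: [12, 3, 4, 8, 8, 5, 10, 3, 9, 2, 1] sum 65, len 11
end 14: [12, 3, 4, 8, 8, 5, 10, 3, 9, 2, 1, 5] sum 70, len 12
Shortest qualifying length: 10.

10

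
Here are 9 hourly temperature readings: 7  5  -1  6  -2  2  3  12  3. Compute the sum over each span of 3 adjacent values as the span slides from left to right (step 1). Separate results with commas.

Sliding a size-3 window across the 9 values:
[7, 5, -1] → sum 11
[5, -1, 6] → sum 10
[-1, 6, -2] → sum 3
[6, -2, 2] → sum 6
[-2, 2, 3] → sum 3
[2, 3, 12] → sum 17
[3, 12, 3] → sum 18

11, 10, 3, 6, 3, 17, 18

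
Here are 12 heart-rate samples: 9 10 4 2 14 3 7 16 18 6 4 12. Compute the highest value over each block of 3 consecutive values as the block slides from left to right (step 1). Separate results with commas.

10, 10, 14, 14, 14, 16, 18, 18, 18, 12

9 10 4 → max 10
10 4 2 → max 10
4 2 14 → max 14
2 14 3 → max 14
14 3 7 → max 14
3 7 16 → max 16
7 16 18 → max 18
16 18 6 → max 18
18 6 4 → max 18
6 4 12 → max 12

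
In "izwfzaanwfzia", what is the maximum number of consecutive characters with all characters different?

add i: [i] len 1
add z: [i, z] len 2
add w: [i, z, w] len 3
add f: [i, z, w, f] len 4
add z (repeat z, move left end past it): [w, f, z] len 3
add a: [w, f, z, a] len 4
add a (repeat a, move left end past it): [a] len 1
add n: [a, n] len 2
add w: [a, n, w] len 3
add f: [a, n, w, f] len 4
add z: [a, n, w, f, z] len 5
add i: [a, n, w, f, z, i] len 6
add a (repeat a, move left end past it): [n, w, f, z, i, a] len 6
Longest all-distinct length: 6.

6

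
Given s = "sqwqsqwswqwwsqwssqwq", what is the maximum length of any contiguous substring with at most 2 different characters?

Extend right; when distinct count exceeds 2, shrink from the left:
add s: window [s] (1 distinct), len 1
add q: window [s, q] (2 distinct), len 2
add w: window [q, w] (2 distinct), len 2
add q: window [q, w, q] (2 distinct), len 3
add s: window [q, s] (2 distinct), len 2
add q: window [q, s, q] (2 distinct), len 3
add w: window [q, w] (2 distinct), len 2
add s: window [w, s] (2 distinct), len 2
add w: window [w, s, w] (2 distinct), len 3
add q: window [w, q] (2 distinct), len 2
add w: window [w, q, w] (2 distinct), len 3
add w: window [w, q, w, w] (2 distinct), len 4
add s: window [w, w, s] (2 distinct), len 3
add q: window [s, q] (2 distinct), len 2
add w: window [q, w] (2 distinct), len 2
add s: window [w, s] (2 distinct), len 2
add s: window [w, s, s] (2 distinct), len 3
add q: window [s, s, q] (2 distinct), len 3
add w: window [q, w] (2 distinct), len 2
add q: window [q, w, q] (2 distinct), len 3
Longest length with ≤2 distinct: 4.

4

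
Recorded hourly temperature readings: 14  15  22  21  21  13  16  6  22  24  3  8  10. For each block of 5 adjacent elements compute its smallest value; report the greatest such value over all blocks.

14

[14, 15, 22, 21, 21] → min 14
[15, 22, 21, 21, 13] → min 13
[22, 21, 21, 13, 16] → min 13
[21, 21, 13, 16, 6] → min 6
[21, 13, 16, 6, 22] → min 6
[13, 16, 6, 22, 24] → min 6
[16, 6, 22, 24, 3] → min 3
[6, 22, 24, 3, 8] → min 3
[22, 24, 3, 8, 10] → min 3
Greatest of these is 14.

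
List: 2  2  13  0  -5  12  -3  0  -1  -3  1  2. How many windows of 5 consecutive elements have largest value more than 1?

7

[2, 2, 13, 0, -5] → max 13  > 1 ✓
[2, 13, 0, -5, 12] → max 13  > 1 ✓
[13, 0, -5, 12, -3] → max 13  > 1 ✓
[0, -5, 12, -3, 0] → max 12  > 1 ✓
[-5, 12, -3, 0, -1] → max 12  > 1 ✓
[12, -3, 0, -1, -3] → max 12  > 1 ✓
[-3, 0, -1, -3, 1] → max 1
[0, -1, -3, 1, 2] → max 2  > 1 ✓
7 windows satisfy the condition.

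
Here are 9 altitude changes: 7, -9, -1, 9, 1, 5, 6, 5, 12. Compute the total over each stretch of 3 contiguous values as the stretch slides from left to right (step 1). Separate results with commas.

(7, -9, -1) → sum -3
(-9, -1, 9) → sum -1
(-1, 9, 1) → sum 9
(9, 1, 5) → sum 15
(1, 5, 6) → sum 12
(5, 6, 5) → sum 16
(6, 5, 12) → sum 23

-3, -1, 9, 15, 12, 16, 23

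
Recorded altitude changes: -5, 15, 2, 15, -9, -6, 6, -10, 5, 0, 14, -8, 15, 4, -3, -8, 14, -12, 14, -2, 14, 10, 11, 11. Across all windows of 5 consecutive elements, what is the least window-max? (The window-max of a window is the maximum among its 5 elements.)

[-5, 15, 2, 15, -9] → max 15
[15, 2, 15, -9, -6] → max 15
[2, 15, -9, -6, 6] → max 15
[15, -9, -6, 6, -10] → max 15
[-9, -6, 6, -10, 5] → max 6
[-6, 6, -10, 5, 0] → max 6
[6, -10, 5, 0, 14] → max 14
[-10, 5, 0, 14, -8] → max 14
[5, 0, 14, -8, 15] → max 15
[0, 14, -8, 15, 4] → max 15
[14, -8, 15, 4, -3] → max 15
[-8, 15, 4, -3, -8] → max 15
[15, 4, -3, -8, 14] → max 15
[4, -3, -8, 14, -12] → max 14
[-3, -8, 14, -12, 14] → max 14
[-8, 14, -12, 14, -2] → max 14
[14, -12, 14, -2, 14] → max 14
[-12, 14, -2, 14, 10] → max 14
[14, -2, 14, 10, 11] → max 14
[-2, 14, 10, 11, 11] → max 14
Least of these is 6.

6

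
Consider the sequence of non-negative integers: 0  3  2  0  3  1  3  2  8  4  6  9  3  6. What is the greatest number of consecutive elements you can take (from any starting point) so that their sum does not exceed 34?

[0] sum 0 len 1
[0, 3] sum 3 len 2
[0, 3, 2] sum 5 len 3
[0, 3, 2, 0] sum 5 len 4
[0, 3, 2, 0, 3] sum 8 len 5
[0, 3, 2, 0, 3, 1] sum 9 len 6
[0, 3, 2, 0, 3, 1, 3] sum 12 len 7
[0, 3, 2, 0, 3, 1, 3, 2] sum 14 len 8
[0, 3, 2, 0, 3, 1, 3, 2, 8] sum 22 len 9
[0, 3, 2, 0, 3, 1, 3, 2, 8, 4] sum 26 len 10
[0, 3, 2, 0, 3, 1, 3, 2, 8, 4, 6] sum 32 len 11
[1, 3, 2, 8, 4, 6, 9] sum 33 len 7
[2, 8, 4, 6, 9, 3] sum 32 len 6
[4, 6, 9, 3, 6] sum 28 len 5
Longest length seen: 11.

11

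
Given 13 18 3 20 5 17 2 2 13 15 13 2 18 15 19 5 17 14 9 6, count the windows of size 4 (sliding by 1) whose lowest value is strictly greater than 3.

5

(13, 18, 3, 20) → min 3
(18, 3, 20, 5) → min 3
(3, 20, 5, 17) → min 3
(20, 5, 17, 2) → min 2
(5, 17, 2, 2) → min 2
(17, 2, 2, 13) → min 2
(2, 2, 13, 15) → min 2
(2, 13, 15, 13) → min 2
(13, 15, 13, 2) → min 2
(15, 13, 2, 18) → min 2
(13, 2, 18, 15) → min 2
(2, 18, 15, 19) → min 2
(18, 15, 19, 5) → min 5  > 3 ✓
(15, 19, 5, 17) → min 5  > 3 ✓
(19, 5, 17, 14) → min 5  > 3 ✓
(5, 17, 14, 9) → min 5  > 3 ✓
(17, 14, 9, 6) → min 6  > 3 ✓
5 windows satisfy the condition.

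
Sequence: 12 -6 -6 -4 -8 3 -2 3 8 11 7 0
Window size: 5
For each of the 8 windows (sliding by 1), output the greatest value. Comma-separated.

12, 3, 3, 3, 8, 11, 11, 11

[12, -6, -6, -4, -8] → max 12
[-6, -6, -4, -8, 3] → max 3
[-6, -4, -8, 3, -2] → max 3
[-4, -8, 3, -2, 3] → max 3
[-8, 3, -2, 3, 8] → max 8
[3, -2, 3, 8, 11] → max 11
[-2, 3, 8, 11, 7] → max 11
[3, 8, 11, 7, 0] → max 11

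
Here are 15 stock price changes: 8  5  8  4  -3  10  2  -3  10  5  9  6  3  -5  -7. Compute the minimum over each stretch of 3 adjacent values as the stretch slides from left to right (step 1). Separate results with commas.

5, 4, -3, -3, -3, -3, -3, -3, 5, 5, 3, -5, -7

[8, 5, 8] → min 5
[5, 8, 4] → min 4
[8, 4, -3] → min -3
[4, -3, 10] → min -3
[-3, 10, 2] → min -3
[10, 2, -3] → min -3
[2, -3, 10] → min -3
[-3, 10, 5] → min -3
[10, 5, 9] → min 5
[5, 9, 6] → min 5
[9, 6, 3] → min 3
[6, 3, -5] → min -5
[3, -5, -7] → min -7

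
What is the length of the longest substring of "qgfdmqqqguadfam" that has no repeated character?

6

[q] len 1
[q, g] len 2
[q, g, f] len 3
[q, g, f, d] len 4
[q, g, f, d, m] len 5
[g, f, d, m, q] len 5
[q] len 1
[q] len 1
[q, g] len 2
[q, g, u] len 3
[q, g, u, a] len 4
[q, g, u, a, d] len 5
[q, g, u, a, d, f] len 6
[d, f, a] len 3
[d, f, a, m] len 4
Longest all-distinct length: 6.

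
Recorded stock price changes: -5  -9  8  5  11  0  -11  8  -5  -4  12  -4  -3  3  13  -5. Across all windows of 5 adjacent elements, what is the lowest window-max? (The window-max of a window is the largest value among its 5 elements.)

8

Window maxs for each of the 12 positions:
(-5, -9, 8, 5, 11) → max 11
(-9, 8, 5, 11, 0) → max 11
(8, 5, 11, 0, -11) → max 11
(5, 11, 0, -11, 8) → max 11
(11, 0, -11, 8, -5) → max 11
(0, -11, 8, -5, -4) → max 8
(-11, 8, -5, -4, 12) → max 12
(8, -5, -4, 12, -4) → max 12
(-5, -4, 12, -4, -3) → max 12
(-4, 12, -4, -3, 3) → max 12
(12, -4, -3, 3, 13) → max 13
(-4, -3, 3, 13, -5) → max 13
Lowest of these is 8.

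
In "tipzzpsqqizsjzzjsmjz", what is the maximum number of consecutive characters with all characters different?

5

add t: [t] len 1
add i: [t, i] len 2
add p: [t, i, p] len 3
add z: [t, i, p, z] len 4
add z (repeat z, move left end past it): [z] len 1
add p: [z, p] len 2
add s: [z, p, s] len 3
add q: [z, p, s, q] len 4
add q (repeat q, move left end past it): [q] len 1
add i: [q, i] len 2
add z: [q, i, z] len 3
add s: [q, i, z, s] len 4
add j: [q, i, z, s, j] len 5
add z (repeat z, move left end past it): [s, j, z] len 3
add z (repeat z, move left end past it): [z] len 1
add j: [z, j] len 2
add s: [z, j, s] len 3
add m: [z, j, s, m] len 4
add j (repeat j, move left end past it): [s, m, j] len 3
add z: [s, m, j, z] len 4
Longest all-distinct length: 5.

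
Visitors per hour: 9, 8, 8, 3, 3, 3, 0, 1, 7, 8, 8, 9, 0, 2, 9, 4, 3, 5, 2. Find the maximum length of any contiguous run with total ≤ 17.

add 9: [9] sum 9, len 1
add 8: [9, 8] sum 17, len 2
add 8: [8, 8] sum 16, len 2
add 3: [8, 3] sum 11, len 2
add 3: [8, 3, 3] sum 14, len 3
add 3: [8, 3, 3, 3] sum 17, len 4
add 0: [8, 3, 3, 3, 0] sum 17, len 5
add 1: [3, 3, 3, 0, 1] sum 10, len 5
add 7: [3, 3, 3, 0, 1, 7] sum 17, len 6
add 8: [0, 1, 7, 8] sum 16, len 4
add 8: [8, 8] sum 16, len 2
add 9: [8, 9] sum 17, len 2
add 0: [8, 9, 0] sum 17, len 3
add 2: [9, 0, 2] sum 11, len 3
add 9: [0, 2, 9] sum 11, len 3
add 4: [0, 2, 9, 4] sum 15, len 4
add 3: [9, 4, 3] sum 16, len 3
add 5: [4, 3, 5] sum 12, len 3
add 2: [4, 3, 5, 2] sum 14, len 4
Longest length seen: 6.

6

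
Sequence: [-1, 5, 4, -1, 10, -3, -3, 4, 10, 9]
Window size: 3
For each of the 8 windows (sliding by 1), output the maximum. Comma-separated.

[-1, 5, 4] → max 5
[5, 4, -1] → max 5
[4, -1, 10] → max 10
[-1, 10, -3] → max 10
[10, -3, -3] → max 10
[-3, -3, 4] → max 4
[-3, 4, 10] → max 10
[4, 10, 9] → max 10

5, 5, 10, 10, 10, 4, 10, 10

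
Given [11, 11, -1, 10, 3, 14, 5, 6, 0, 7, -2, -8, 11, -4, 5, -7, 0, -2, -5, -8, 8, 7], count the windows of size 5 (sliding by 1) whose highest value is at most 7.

5

(11, 11, -1, 10, 3) → max 11
(11, -1, 10, 3, 14) → max 14
(-1, 10, 3, 14, 5) → max 14
(10, 3, 14, 5, 6) → max 14
(3, 14, 5, 6, 0) → max 14
(14, 5, 6, 0, 7) → max 14
(5, 6, 0, 7, -2) → max 7  ≤ 7 ✓
(6, 0, 7, -2, -8) → max 7  ≤ 7 ✓
(0, 7, -2, -8, 11) → max 11
(7, -2, -8, 11, -4) → max 11
(-2, -8, 11, -4, 5) → max 11
(-8, 11, -4, 5, -7) → max 11
(11, -4, 5, -7, 0) → max 11
(-4, 5, -7, 0, -2) → max 5  ≤ 7 ✓
(5, -7, 0, -2, -5) → max 5  ≤ 7 ✓
(-7, 0, -2, -5, -8) → max 0  ≤ 7 ✓
(0, -2, -5, -8, 8) → max 8
(-2, -5, -8, 8, 7) → max 8
5 windows satisfy the condition.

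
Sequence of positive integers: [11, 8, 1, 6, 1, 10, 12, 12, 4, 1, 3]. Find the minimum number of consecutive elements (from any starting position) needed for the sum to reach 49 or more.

add 11: running sum 11 < 49
add 8: running sum 19 < 49
add 1: running sum 20 < 49
add 6: running sum 26 < 49
add 1: running sum 27 < 49
add 10: running sum 37 < 49
add 12: shortest ending here [11, 8, 1, 6, 1, 10, 12] sum 49, len 7
add 12: shortest ending here [8, 1, 6, 1, 10, 12, 12] sum 50, len 7
add 4: shortest ending here [8, 1, 6, 1, 10, 12, 12, 4] sum 54, len 8
add 1: shortest ending here [8, 1, 6, 1, 10, 12, 12, 4, 1] sum 55, len 9
add 3: shortest ending here [6, 1, 10, 12, 12, 4, 1, 3] sum 49, len 8
Shortest qualifying length: 7.

7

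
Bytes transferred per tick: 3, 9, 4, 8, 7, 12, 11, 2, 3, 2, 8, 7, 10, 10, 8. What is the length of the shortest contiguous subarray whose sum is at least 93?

13

add 3: running sum 3 < 93
add 9: running sum 12 < 93
add 4: running sum 16 < 93
add 8: running sum 24 < 93
add 7: running sum 31 < 93
add 12: running sum 43 < 93
add 11: running sum 54 < 93
add 2: running sum 56 < 93
add 3: running sum 59 < 93
add 2: running sum 61 < 93
add 8: running sum 69 < 93
add 7: running sum 76 < 93
add 10: running sum 86 < 93
end 13: [9, 4, 8, 7, 12, 11, 2, 3, 2, 8, 7, 10, 10] sum 93, len 13
end 14: [9, 4, 8, 7, 12, 11, 2, 3, 2, 8, 7, 10, 10, 8] sum 101, len 14
Shortest qualifying length: 13.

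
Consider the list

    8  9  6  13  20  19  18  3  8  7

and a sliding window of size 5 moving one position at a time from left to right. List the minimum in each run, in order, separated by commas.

6, 6, 6, 3, 3, 3

8 9 6 13 20 → min 6
9 6 13 20 19 → min 6
6 13 20 19 18 → min 6
13 20 19 18 3 → min 3
20 19 18 3 8 → min 3
19 18 3 8 7 → min 3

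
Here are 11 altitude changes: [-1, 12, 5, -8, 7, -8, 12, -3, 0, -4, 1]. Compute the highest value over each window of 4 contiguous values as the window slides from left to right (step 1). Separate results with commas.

[-1, 12, 5, -8] → max 12
[12, 5, -8, 7] → max 12
[5, -8, 7, -8] → max 7
[-8, 7, -8, 12] → max 12
[7, -8, 12, -3] → max 12
[-8, 12, -3, 0] → max 12
[12, -3, 0, -4] → max 12
[-3, 0, -4, 1] → max 1

12, 12, 7, 12, 12, 12, 12, 1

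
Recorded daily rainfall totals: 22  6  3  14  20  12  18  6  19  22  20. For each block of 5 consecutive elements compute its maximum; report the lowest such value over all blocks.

Each size-5 window and its max:
22 6 3 14 20 → max 22
6 3 14 20 12 → max 20
3 14 20 12 18 → max 20
14 20 12 18 6 → max 20
20 12 18 6 19 → max 20
12 18 6 19 22 → max 22
18 6 19 22 20 → max 22
Lowest of these is 20.

20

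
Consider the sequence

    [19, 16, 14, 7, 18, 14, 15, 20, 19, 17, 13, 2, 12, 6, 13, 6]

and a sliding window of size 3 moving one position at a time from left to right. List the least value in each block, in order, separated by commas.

19 16 14 → min 14
16 14 7 → min 7
14 7 18 → min 7
7 18 14 → min 7
18 14 15 → min 14
14 15 20 → min 14
15 20 19 → min 15
20 19 17 → min 17
19 17 13 → min 13
17 13 2 → min 2
13 2 12 → min 2
2 12 6 → min 2
12 6 13 → min 6
6 13 6 → min 6

14, 7, 7, 7, 14, 14, 15, 17, 13, 2, 2, 2, 6, 6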